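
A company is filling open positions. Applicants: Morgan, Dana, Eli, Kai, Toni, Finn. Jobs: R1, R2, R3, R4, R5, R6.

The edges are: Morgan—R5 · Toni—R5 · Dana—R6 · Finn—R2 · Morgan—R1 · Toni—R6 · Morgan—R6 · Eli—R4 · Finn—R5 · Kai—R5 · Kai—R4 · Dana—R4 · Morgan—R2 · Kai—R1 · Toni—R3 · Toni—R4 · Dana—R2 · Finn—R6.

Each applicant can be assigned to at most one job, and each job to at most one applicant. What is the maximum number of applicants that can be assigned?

A valid assignment of size 6: Morgan–R6, Dana–R2, Eli–R4, Kai–R1, Toni–R3, Finn–R5.
This saturates every applicant, so 6 is the maximum.

6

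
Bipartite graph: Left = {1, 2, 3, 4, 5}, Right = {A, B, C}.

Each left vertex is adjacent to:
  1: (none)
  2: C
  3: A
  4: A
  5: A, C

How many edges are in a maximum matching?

One maximum matching: 2→C, 3→A.
The set {1, 2, 3, 4, 5} has only 2 neighbours ({A, C}), so by Hall's theorem at most 2 of the 5 left vertices can be matched.

2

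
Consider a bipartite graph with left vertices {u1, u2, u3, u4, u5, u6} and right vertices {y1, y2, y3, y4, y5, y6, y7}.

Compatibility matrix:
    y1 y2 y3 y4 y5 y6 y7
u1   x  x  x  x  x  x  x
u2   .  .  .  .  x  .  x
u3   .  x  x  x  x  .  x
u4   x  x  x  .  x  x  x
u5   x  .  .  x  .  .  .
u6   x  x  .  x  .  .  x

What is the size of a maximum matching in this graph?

One maximum matching: u1–y6, u2–y5, u3–y4, u4–y3, u5–y1, u6–y7.
This saturates every left vertex, so 6 is the maximum.

6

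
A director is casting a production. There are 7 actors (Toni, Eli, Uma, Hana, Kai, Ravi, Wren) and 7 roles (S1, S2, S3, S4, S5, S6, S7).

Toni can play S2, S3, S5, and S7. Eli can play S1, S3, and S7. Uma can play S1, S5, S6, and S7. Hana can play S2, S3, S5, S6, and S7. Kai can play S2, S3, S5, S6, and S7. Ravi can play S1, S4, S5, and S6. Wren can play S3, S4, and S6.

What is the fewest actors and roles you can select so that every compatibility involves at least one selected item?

7

A maximum matching has 7 edges (e.g. Toni–S5, Eli–S1, Uma–S7, Hana–S2, Kai–S3, Ravi–S6, Wren–S4).
By König's theorem the minimum vertex cover has the same size. One such cover is {Toni, Eli, Uma, Hana, Kai, Ravi, Wren}.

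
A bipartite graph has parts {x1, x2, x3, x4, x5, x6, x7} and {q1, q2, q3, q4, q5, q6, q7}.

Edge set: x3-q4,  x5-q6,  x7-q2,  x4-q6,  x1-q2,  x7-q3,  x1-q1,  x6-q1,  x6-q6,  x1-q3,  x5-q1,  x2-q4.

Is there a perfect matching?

No

The set {x2, x3, x4, x5, x6} has only 3 neighbours ({q1, q4, q6}), so by Hall's theorem at most 5 of the 7 left vertices can be matched.
Hence no matching covers every left vertex.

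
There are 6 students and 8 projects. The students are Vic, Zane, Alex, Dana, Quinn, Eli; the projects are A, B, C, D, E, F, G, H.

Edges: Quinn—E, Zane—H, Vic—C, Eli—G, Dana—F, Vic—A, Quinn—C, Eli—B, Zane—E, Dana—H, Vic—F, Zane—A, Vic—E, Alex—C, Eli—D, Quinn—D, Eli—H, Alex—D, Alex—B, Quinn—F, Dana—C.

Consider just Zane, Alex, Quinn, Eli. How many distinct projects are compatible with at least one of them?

8

The union of neighbours of {Zane, Alex, Quinn, Eli} is {A, B, C, D, E, F, G, H}, which has 8 elements.
Since |N(S)| = 8 ≥ |S| = 4, Hall's condition holds for this subset.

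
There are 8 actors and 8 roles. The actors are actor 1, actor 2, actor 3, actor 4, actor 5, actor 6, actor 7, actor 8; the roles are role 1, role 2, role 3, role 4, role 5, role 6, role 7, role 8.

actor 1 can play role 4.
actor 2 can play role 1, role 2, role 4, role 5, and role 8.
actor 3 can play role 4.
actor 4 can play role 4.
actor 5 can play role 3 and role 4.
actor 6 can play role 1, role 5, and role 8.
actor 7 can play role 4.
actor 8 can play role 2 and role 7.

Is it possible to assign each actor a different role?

No

The set {actor 1, actor 3, actor 4, actor 7} has only 1 neighbour ({role 4}), so by Hall's theorem at most 5 of the 8 actors can be matched.
Hence no matching covers every actor.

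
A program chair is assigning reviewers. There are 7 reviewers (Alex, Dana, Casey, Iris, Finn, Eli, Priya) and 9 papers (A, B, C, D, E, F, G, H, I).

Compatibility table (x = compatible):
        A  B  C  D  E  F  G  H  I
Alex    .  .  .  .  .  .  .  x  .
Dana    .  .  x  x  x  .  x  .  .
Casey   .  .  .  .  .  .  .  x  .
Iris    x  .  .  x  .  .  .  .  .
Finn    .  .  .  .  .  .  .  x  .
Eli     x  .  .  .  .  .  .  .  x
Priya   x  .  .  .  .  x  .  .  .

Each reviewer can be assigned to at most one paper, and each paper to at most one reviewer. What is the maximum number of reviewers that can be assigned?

5

For example, pair Alex-H, Dana-E, Iris-D, Eli-I, Priya-F.
The set {Alex, Casey, Finn} has only 1 neighbour ({H}), so by Hall's theorem at most 5 of the 7 reviewers can be matched.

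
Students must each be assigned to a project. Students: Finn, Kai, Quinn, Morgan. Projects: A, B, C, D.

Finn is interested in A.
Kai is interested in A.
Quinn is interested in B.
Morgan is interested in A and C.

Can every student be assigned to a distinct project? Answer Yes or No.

No

The set {Finn, Kai} has only 1 neighbour ({A}), so by Hall's theorem at most 3 of the 4 students can be matched.
Hence no matching covers every student.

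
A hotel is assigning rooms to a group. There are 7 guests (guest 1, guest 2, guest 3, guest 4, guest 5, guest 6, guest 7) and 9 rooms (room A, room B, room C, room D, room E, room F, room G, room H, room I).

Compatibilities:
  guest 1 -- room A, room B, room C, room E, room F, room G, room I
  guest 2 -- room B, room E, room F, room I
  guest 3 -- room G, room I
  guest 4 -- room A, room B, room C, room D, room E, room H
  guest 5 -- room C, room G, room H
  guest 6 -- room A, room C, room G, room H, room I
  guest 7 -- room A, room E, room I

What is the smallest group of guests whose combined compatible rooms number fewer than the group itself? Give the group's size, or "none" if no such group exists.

none

A matching saturating every guest exists, for instance guest 1→room A, guest 2→room E, guest 3→room G, guest 4→room D, guest 5→room H, guest 6→room C, guest 7→room I.
By Hall's marriage theorem, this means |N(S)| ≥ |S| for every subset S, so no violating subset exists.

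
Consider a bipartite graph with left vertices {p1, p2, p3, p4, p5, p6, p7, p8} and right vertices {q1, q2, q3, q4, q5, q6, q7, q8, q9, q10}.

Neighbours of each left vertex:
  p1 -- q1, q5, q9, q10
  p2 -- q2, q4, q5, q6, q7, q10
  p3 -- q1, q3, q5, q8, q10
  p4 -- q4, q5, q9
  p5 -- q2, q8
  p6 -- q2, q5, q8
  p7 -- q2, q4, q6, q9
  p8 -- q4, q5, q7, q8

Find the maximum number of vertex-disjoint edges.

8

One maximum matching: p1–q10, p2–q4, p3–q1, p4–q9, p5–q2, p6–q5, p7–q6, p8–q8.
This saturates every left vertex, so 8 is the maximum.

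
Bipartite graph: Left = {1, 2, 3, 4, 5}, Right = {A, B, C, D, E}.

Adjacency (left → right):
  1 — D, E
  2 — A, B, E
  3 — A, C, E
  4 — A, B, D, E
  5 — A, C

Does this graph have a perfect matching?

One maximum matching: 1-D, 2-B, 3-E, 4-A, 5-C.
All 5 left vertices are covered.

Yes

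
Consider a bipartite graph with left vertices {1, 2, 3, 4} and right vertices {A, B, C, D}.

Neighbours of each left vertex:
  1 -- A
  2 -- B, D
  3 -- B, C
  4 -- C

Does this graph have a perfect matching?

Yes

For example, pair 1-A, 2-D, 3-B, 4-C.
Every left vertex is matched, so this is a perfect matching.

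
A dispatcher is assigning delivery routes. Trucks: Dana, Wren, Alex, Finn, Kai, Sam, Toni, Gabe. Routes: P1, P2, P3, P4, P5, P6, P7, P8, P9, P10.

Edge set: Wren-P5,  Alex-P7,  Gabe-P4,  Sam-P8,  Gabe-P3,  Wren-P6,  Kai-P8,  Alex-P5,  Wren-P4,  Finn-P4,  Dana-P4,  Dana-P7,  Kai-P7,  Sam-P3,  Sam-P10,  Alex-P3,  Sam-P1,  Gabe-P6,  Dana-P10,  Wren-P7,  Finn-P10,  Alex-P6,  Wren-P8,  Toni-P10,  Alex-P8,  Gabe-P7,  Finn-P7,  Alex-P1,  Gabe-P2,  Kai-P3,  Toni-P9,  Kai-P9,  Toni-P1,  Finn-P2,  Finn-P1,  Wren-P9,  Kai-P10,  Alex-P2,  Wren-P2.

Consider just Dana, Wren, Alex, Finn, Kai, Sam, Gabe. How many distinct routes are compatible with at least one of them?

The union of neighbours of {Dana, Wren, Alex, Finn, Kai, Sam, Gabe} is {P1, P2, P3, P4, P5, P6, P7, P8, P9, P10}, which has 10 elements.
Since |N(S)| = 10 ≥ |S| = 7, Hall's condition holds for this subset.

10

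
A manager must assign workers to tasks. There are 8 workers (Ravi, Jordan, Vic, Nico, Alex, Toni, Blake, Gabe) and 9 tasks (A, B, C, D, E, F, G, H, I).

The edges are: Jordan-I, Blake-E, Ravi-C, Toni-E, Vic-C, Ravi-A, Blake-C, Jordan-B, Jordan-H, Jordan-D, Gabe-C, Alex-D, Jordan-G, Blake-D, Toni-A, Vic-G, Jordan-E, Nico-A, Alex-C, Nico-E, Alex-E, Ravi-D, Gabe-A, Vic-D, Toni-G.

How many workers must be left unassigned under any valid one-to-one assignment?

2

One maximum matching: Ravi→D, Jordan→H, Vic→G, Nico→A, Alex→C, Toni→E.
The set {Ravi, Vic, Nico, Alex, Toni, Blake, Gabe} has only 5 neighbours ({A, C, D, E, G}), so by Hall's theorem at most 6 of the 8 workers can be matched.
That matches 6 of the 8, leaving 2 unmatched; no matching can do better.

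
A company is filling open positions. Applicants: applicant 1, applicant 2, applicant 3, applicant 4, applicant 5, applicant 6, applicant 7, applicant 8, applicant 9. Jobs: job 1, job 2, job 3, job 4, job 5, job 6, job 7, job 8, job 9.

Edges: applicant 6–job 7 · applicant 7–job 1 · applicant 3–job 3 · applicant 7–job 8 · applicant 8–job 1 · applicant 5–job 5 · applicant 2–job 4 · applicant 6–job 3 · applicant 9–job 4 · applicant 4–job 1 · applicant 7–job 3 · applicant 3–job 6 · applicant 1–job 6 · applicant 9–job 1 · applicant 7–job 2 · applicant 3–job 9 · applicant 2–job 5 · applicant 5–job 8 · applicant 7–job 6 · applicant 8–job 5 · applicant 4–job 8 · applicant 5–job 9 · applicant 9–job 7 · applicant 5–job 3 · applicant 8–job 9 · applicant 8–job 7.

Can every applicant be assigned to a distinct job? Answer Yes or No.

A valid assignment of size 9: applicant 1–job 6, applicant 2–job 4, applicant 3–job 3, applicant 4–job 8, applicant 5–job 5, applicant 6–job 7, applicant 7–job 2, applicant 8–job 9, applicant 9–job 1.
All 9 applicants are covered.

Yes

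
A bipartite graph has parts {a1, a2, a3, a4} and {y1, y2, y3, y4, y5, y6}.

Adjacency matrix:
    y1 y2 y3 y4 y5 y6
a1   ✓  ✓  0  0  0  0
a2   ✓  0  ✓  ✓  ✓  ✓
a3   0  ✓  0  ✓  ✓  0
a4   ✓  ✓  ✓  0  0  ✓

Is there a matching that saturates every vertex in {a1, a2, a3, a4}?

A valid assignment of size 4: a1–y1, a2–y6, a3–y2, a4–y3.
All 4 left vertices are covered.

Yes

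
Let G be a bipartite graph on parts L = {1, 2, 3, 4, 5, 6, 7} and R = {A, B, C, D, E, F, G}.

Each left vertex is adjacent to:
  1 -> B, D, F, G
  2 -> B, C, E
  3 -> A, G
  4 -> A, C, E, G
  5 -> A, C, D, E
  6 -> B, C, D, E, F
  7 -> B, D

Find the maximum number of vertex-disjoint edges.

7

A valid assignment of size 7: 1→D, 2→E, 3→A, 4→G, 5→C, 6→F, 7→B.
This saturates every left vertex, so 7 is the maximum.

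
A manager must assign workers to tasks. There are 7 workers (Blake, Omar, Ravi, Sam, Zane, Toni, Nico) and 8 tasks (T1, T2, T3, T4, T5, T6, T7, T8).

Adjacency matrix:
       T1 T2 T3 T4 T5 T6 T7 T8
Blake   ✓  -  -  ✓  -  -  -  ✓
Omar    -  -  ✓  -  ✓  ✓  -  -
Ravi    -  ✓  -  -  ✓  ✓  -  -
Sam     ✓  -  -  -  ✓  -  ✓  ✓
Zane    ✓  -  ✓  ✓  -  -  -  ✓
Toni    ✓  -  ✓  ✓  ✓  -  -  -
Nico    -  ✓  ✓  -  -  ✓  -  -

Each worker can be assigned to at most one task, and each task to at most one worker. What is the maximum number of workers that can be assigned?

A valid assignment of size 7: Blake-T1, Omar-T5, Ravi-T2, Sam-T7, Zane-T8, Toni-T4, Nico-T6.
All 7 workers are matched, so no larger matching exists.

7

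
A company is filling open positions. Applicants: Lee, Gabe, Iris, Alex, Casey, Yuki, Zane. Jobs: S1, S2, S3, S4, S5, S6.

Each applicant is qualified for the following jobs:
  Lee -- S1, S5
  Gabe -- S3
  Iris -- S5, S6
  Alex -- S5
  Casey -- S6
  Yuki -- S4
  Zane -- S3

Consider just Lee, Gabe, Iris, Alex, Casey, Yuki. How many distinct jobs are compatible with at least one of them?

The union of neighbours of {Lee, Gabe, Iris, Alex, Casey, Yuki} is {S1, S3, S4, S5, S6}, which has 5 elements.
Since |N(S)| = 5 < |S| = 6, Hall's condition fails for this subset.

5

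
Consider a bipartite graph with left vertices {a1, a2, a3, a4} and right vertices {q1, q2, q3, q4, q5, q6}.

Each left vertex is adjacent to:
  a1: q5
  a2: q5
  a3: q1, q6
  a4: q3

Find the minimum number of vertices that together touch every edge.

The 3 edges a1–q5, a3–q6, a4–q3 form a matching, so any vertex cover needs at least 3 vertices (one per matched edge).
Conversely {a3, a4, q5} meets every edge and has exactly 3 vertices, so 3 is optimal.

3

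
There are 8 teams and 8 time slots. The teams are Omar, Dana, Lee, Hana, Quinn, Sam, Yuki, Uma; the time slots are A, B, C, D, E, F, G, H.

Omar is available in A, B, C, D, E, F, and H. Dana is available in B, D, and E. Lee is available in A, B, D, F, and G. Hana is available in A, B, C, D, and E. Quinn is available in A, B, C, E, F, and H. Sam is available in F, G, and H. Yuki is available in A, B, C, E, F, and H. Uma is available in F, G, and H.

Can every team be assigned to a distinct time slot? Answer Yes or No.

Yes

One maximum matching: Omar-B, Dana-D, Lee-A, Hana-C, Quinn-H, Sam-G, Yuki-E, Uma-F.
Every team is matched, so this is a perfect matching.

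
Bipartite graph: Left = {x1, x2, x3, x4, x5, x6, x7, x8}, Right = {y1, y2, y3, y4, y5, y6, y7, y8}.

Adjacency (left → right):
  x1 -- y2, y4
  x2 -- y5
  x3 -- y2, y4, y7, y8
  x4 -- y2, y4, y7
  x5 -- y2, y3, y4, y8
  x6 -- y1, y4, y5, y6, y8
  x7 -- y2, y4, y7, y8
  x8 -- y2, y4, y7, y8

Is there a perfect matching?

The set {x1, x3, x4, x7, x8} has only 4 neighbours ({y2, y4, y7, y8}), so by Hall's theorem at most 7 of the 8 left vertices can be matched.
Hence no matching covers every left vertex.

No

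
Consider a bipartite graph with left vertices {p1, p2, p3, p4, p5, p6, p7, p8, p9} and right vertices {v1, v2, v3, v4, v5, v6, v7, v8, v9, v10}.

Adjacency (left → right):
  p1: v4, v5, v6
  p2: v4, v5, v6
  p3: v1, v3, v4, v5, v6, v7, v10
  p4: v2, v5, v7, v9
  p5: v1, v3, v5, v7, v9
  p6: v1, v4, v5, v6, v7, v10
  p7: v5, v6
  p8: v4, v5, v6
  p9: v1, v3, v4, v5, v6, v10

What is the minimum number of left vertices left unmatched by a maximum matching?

1

A valid assignment of size 8: p1→v5, p2→v4, p3→v7, p4→v2, p5→v3, p6→v1, p7→v6, p9→v10.
The set {p1, p2, p7, p8} has only 3 neighbours ({v4, v5, v6}), so by Hall's theorem at most 8 of the 9 left vertices can be matched.
That matches 8 of the 9, leaving 1 unmatched; no matching can do better.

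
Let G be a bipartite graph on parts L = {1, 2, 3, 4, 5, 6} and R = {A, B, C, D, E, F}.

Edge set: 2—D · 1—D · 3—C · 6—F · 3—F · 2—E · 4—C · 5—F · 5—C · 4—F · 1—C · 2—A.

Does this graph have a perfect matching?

The set {3, 4, 5, 6} has only 2 neighbours ({C, F}), so by Hall's theorem at most 4 of the 6 left vertices can be matched.
Hence no matching covers every left vertex.

No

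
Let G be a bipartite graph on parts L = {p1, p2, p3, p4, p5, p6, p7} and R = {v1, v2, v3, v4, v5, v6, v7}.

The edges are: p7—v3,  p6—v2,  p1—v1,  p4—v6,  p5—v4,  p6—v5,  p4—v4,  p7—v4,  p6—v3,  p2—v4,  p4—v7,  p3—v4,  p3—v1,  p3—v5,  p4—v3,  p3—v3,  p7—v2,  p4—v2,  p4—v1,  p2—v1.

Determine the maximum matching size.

6

For example, pair p1–v1, p2–v4, p3–v5, p4–v6, p6–v3, p7–v2.
The set {p1, p2, p5} has only 2 neighbours ({v1, v4}), so by Hall's theorem at most 6 of the 7 left vertices can be matched.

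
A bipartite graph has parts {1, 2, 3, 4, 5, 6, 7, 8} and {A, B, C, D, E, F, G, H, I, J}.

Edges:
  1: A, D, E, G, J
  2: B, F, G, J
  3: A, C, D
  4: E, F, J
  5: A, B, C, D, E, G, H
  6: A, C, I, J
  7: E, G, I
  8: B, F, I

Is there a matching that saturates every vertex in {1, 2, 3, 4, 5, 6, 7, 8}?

Yes

One maximum matching: 1–A, 2–J, 3–C, 4–E, 5–H, 6–I, 7–G, 8–B.
Every left vertex is matched, so this matching saturates all of them.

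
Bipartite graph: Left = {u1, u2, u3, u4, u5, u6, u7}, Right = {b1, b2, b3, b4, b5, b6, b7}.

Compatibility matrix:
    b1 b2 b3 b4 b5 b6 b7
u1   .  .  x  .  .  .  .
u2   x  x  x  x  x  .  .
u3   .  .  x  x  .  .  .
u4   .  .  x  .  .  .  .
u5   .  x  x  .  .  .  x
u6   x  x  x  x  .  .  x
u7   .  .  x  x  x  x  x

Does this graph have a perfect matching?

No

The set {u1, u4} has only 1 neighbour ({b3}), so by Hall's theorem at most 6 of the 7 left vertices can be matched.
Hence no matching covers every left vertex.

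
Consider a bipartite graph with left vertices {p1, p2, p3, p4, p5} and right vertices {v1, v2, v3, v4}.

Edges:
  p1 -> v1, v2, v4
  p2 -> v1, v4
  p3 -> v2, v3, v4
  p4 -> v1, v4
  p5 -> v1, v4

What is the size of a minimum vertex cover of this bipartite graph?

A maximum matching has 4 edges (e.g. p1–v2, p2–v4, p3–v3, p4–v1).
By König's theorem the minimum vertex cover has the same size. One such cover is {p1, p3, v1, v4}.

4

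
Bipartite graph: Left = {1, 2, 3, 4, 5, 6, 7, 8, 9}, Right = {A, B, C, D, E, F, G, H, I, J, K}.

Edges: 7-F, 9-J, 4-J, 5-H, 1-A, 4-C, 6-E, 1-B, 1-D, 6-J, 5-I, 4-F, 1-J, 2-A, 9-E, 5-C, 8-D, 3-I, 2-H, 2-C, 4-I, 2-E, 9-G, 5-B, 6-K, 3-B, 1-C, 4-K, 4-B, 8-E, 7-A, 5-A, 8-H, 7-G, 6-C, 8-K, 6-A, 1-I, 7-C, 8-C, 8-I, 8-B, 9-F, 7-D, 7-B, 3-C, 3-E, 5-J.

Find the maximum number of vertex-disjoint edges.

For example, pair 1-J, 2-C, 3-B, 4-K, 5-I, 6-A, 7-G, 8-H, 9-E.
This saturates every left vertex, so 9 is the maximum.

9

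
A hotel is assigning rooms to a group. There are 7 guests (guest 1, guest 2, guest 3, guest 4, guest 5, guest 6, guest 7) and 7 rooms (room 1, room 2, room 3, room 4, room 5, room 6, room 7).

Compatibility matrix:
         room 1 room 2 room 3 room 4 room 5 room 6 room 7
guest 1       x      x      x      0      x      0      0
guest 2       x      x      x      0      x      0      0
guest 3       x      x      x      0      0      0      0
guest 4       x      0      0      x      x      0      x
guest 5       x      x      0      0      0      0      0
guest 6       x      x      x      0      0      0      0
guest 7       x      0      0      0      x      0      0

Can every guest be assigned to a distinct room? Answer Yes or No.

No

The set {guest 1, guest 2, guest 3, guest 5, guest 6, guest 7} has only 4 neighbours ({room 1, room 2, room 3, room 5}), so by Hall's theorem at most 5 of the 7 guests can be matched.
Hence no matching covers every guest.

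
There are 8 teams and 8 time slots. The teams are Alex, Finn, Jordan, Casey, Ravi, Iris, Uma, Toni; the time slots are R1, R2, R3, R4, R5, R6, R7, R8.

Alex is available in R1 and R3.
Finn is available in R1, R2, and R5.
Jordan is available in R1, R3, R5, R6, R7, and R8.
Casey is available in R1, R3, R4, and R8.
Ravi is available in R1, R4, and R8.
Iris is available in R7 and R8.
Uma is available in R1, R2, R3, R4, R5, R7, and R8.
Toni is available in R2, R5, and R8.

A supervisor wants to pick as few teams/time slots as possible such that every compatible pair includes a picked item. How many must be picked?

The 8 edges Alex–R1, Finn–R5, Jordan–R6, Casey–R3, Ravi–R4, Iris–R7, Uma–R2, Toni–R8 form a matching, so any vertex cover needs at least 8 vertices (one per matched edge).
Conversely {Alex, Finn, Jordan, Casey, Ravi, Iris, Uma, Toni} meets every edge and has exactly 8 vertices, so 8 is optimal.

8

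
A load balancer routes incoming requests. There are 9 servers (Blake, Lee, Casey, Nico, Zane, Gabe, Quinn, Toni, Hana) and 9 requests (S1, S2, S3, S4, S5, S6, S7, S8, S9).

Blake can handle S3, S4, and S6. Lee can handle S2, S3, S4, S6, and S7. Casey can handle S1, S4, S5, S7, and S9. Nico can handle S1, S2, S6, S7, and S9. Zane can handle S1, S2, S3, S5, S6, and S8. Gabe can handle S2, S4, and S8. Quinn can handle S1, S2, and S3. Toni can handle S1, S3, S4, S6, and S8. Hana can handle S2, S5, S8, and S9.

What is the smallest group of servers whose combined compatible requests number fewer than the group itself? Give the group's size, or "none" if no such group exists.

none

A matching saturating every server exists, for instance Blake→S6, Lee→S7, Casey→S4, Nico→S9, Zane→S5, Gabe→S8, Quinn→S1, Toni→S3, Hana→S2.
By Hall's marriage theorem, this means |N(S)| ≥ |S| for every subset S, so no violating subset exists.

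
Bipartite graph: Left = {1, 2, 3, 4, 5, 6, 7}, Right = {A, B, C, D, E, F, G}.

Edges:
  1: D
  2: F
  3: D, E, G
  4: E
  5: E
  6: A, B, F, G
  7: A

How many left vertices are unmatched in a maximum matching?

For example, pair 1–D, 2–F, 3–G, 4–E, 6–B, 7–A.
The set {4, 5} has only 1 neighbour ({E}), so by Hall's theorem at most 6 of the 7 left vertices can be matched.
That matches 6 of the 7, leaving 1 unmatched; no matching can do better.

1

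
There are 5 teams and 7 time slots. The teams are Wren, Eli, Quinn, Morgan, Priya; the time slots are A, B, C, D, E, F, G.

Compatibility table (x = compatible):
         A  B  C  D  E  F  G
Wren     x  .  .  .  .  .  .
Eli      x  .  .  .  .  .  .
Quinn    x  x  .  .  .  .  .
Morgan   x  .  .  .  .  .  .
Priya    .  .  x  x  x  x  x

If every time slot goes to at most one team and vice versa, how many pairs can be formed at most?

A valid assignment of size 3: Wren-A, Quinn-B, Priya-G.
The set {Wren, Eli, Morgan} has only 1 neighbour ({A}), so by Hall's theorem at most 3 of the 5 teams can be matched.

3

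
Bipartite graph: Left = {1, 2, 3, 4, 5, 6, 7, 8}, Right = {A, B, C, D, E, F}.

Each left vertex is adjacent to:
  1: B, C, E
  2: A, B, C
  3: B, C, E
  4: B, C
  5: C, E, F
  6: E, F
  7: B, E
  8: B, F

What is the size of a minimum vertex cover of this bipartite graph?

5

{2, B, C, E, F} is a vertex cover of size 5: every edge has an endpoint in this set.
No smaller cover exists because 1–C, 2–A, 3–E, 4–B, 5–F is a matching of size 5, and a cover must include an endpoint of each of these disjoint edges (König's theorem).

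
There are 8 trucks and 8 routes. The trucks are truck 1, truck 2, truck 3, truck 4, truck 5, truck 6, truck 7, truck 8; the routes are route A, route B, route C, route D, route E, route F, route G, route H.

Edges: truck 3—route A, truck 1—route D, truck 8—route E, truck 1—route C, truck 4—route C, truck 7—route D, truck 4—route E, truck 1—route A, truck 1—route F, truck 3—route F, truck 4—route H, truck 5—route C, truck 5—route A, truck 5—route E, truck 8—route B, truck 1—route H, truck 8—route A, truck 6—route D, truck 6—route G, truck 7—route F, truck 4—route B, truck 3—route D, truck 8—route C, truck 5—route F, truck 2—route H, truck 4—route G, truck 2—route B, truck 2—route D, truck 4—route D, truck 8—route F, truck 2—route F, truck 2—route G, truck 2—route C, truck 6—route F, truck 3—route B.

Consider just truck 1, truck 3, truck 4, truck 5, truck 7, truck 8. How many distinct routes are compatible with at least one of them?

8

The union of neighbours of {truck 1, truck 3, truck 4, truck 5, truck 7, truck 8} is {route A, route B, route C, route D, route E, route F, route G, route H}, which has 8 elements.
Since |N(S)| = 8 ≥ |S| = 6, Hall's condition holds for this subset.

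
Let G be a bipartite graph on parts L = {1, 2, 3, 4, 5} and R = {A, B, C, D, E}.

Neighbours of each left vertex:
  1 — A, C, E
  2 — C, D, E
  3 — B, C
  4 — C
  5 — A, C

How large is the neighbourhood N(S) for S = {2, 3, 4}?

The union of neighbours of {2, 3, 4} is {B, C, D, E}, which has 4 elements.
Since |N(S)| = 4 ≥ |S| = 3, Hall's condition holds for this subset.

4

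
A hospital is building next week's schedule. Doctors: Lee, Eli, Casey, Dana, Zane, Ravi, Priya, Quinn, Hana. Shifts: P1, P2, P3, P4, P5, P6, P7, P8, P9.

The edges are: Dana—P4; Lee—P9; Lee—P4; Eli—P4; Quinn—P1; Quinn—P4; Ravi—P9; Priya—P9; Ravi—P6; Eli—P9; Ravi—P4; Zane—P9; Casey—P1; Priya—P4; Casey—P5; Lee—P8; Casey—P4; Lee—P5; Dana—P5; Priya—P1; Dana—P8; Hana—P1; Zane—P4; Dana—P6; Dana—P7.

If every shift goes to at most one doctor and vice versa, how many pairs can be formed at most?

7

A valid assignment of size 7: Lee-P8, Eli-P4, Casey-P5, Dana-P7, Zane-P9, Ravi-P6, Priya-P1.
The set {Eli, Zane, Priya, Quinn, Hana} has only 3 neighbours ({P1, P4, P9}), so by Hall's theorem at most 7 of the 9 doctors can be matched.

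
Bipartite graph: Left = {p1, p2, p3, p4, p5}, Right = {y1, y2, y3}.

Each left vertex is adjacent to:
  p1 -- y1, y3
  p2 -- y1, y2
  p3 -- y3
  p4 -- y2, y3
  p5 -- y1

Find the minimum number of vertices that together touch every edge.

The 3 edges p1–y1, p2–y2, p3–y3 form a matching, so any vertex cover needs at least 3 vertices (one per matched edge).
Conversely {y1, y2, y3} meets every edge and has exactly 3 vertices, so 3 is optimal.

3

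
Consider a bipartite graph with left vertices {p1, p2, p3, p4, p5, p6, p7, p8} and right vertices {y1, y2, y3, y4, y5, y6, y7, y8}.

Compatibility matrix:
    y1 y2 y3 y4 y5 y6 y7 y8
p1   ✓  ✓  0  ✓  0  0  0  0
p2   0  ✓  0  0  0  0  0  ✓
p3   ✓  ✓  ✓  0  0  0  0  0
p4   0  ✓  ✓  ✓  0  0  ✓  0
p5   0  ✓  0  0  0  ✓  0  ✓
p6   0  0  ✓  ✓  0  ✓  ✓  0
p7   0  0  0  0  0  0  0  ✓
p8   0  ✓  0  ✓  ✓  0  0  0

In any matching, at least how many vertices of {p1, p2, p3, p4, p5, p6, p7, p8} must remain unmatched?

0

For example, pair p1→y1, p2→y2, p3→y3, p4→y7, p5→y6, p6→y4, p7→y8, p8→y5.
All 8 left vertices are matched, so no larger matching exists.
That matches 8 of the 8, leaving 0 unmatched; no matching can do better.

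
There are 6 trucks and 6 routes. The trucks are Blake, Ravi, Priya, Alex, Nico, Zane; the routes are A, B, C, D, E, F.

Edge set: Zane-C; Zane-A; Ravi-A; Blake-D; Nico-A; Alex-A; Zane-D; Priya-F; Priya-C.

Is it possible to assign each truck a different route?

The set {Ravi, Alex, Nico} has only 1 neighbour ({A}), so by Hall's theorem at most 4 of the 6 trucks can be matched.
Hence no matching covers every truck.

No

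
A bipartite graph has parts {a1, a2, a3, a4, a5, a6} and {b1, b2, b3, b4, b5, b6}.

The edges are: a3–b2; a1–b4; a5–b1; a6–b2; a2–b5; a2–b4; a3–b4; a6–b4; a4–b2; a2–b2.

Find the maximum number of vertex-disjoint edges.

For example, pair a1–b4, a2–b5, a3–b2, a5–b1.
The set {a1, a3, a4, a6} has only 2 neighbours ({b2, b4}), so by Hall's theorem at most 4 of the 6 left vertices can be matched.

4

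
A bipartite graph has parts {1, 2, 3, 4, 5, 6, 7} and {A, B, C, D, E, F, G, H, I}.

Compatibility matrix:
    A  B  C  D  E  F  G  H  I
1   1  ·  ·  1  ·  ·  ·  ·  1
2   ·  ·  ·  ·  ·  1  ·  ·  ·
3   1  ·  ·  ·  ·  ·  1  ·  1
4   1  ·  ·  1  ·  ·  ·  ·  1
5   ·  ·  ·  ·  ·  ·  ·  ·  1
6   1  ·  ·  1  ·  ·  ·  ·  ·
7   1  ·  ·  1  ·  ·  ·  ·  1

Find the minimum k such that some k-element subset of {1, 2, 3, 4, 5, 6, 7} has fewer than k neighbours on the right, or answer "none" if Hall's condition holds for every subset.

4

Take S = {1, 4, 5, 6}. Its neighbourhood is {A, D, I}, so |N(S)| = 3 < |S| = 4.
Every subset of size less than 4 has at least as many neighbours as members, so 4 is the minimum.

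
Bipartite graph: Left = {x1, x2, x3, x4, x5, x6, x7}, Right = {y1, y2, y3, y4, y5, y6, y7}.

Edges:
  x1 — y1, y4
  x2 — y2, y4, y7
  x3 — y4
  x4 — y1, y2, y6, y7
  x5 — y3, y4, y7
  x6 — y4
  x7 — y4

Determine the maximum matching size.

One maximum matching: x1→y1, x2→y2, x3→y4, x4→y7, x5→y3.
The set {x3, x6, x7} has only 1 neighbour ({y4}), so by Hall's theorem at most 5 of the 7 left vertices can be matched.

5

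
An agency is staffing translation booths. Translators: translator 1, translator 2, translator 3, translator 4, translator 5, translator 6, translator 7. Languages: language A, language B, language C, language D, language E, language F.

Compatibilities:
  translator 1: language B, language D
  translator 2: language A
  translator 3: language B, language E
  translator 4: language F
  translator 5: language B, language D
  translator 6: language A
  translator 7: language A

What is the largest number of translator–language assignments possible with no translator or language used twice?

5

For example, pair translator 1-language D, translator 2-language A, translator 3-language E, translator 4-language F, translator 5-language B.
The set {translator 2, translator 6, translator 7} has only 1 neighbour ({language A}), so by Hall's theorem at most 5 of the 7 translators can be matched.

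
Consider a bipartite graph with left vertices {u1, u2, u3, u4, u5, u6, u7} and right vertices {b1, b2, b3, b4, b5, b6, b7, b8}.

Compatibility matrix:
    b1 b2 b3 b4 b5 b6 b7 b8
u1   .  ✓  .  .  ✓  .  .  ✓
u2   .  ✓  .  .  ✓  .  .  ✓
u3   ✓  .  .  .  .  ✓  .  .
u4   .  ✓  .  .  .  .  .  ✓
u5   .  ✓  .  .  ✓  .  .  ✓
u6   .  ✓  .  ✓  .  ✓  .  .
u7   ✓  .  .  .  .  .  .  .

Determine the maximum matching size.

6

For example, pair u1–b5, u2–b2, u3–b6, u4–b8, u6–b4, u7–b1.
The set {u1, u2, u4, u5} has only 3 neighbours ({b2, b5, b8}), so by Hall's theorem at most 6 of the 7 left vertices can be matched.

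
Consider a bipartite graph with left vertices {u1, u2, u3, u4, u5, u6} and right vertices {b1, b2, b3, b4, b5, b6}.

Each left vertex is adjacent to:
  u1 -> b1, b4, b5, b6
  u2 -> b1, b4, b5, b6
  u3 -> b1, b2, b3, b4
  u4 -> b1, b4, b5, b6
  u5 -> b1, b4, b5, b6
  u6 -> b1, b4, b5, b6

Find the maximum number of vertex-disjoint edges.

5

A valid assignment of size 5: u1→b1, u2→b4, u3→b3, u4→b6, u5→b5.
The set {u1, u2, u4, u5, u6} has only 4 neighbours ({b1, b4, b5, b6}), so by Hall's theorem at most 5 of the 6 left vertices can be matched.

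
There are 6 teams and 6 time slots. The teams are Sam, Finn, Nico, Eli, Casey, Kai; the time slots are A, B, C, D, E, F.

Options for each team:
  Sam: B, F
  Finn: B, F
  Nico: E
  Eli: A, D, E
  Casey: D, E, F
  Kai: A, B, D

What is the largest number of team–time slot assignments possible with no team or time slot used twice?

5

A valid assignment of size 5: Sam-F, Finn-B, Nico-E, Eli-A, Casey-D.
The set {Sam, Finn, Nico, Eli, Casey, Kai} has only 5 neighbours ({A, B, D, E, F}), so by Hall's theorem at most 5 of the 6 teams can be matched.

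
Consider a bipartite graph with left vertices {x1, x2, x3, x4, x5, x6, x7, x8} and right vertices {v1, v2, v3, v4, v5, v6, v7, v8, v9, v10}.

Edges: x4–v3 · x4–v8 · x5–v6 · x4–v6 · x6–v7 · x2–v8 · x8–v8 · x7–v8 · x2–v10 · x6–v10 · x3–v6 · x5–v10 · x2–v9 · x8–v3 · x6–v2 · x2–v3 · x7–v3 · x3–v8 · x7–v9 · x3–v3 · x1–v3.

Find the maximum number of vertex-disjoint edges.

6

A valid assignment of size 6: x1–v3, x2–v9, x3–v8, x4–v6, x5–v10, x6–v2.
The set {x1, x2, x3, x4, x5, x7, x8} has only 5 neighbours ({v10, v3, v6, v8, v9}), so by Hall's theorem at most 6 of the 8 left vertices can be matched.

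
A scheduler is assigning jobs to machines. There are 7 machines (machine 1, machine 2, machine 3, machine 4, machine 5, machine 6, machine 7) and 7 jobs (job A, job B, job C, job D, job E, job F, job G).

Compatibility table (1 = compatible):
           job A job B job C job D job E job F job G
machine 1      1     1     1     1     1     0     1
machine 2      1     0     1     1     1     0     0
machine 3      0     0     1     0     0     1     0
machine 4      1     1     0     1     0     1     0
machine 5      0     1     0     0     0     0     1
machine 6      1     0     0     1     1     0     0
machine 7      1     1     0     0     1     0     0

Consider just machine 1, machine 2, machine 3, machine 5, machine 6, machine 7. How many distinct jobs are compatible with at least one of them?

The union of neighbours of {machine 1, machine 2, machine 3, machine 5, machine 6, machine 7} is {job A, job B, job C, job D, job E, job F, job G}, which has 7 elements.
Since |N(S)| = 7 ≥ |S| = 6, Hall's condition holds for this subset.

7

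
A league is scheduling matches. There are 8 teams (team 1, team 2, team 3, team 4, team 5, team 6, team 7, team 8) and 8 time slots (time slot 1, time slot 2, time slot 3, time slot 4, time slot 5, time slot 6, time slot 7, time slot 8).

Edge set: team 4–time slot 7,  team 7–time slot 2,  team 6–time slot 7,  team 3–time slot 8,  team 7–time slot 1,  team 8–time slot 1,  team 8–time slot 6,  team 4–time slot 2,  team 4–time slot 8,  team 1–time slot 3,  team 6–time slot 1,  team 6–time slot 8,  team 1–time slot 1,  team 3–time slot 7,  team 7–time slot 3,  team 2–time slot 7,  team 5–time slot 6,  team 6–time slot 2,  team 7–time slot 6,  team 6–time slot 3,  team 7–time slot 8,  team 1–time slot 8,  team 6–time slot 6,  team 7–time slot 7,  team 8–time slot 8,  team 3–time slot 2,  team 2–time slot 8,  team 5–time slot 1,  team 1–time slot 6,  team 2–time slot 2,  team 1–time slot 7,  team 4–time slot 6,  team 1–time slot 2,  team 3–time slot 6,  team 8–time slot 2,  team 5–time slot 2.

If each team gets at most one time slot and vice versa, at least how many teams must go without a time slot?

One maximum matching: team 1–time slot 3, team 2–time slot 2, team 3–time slot 6, team 4–time slot 7, team 5–time slot 1, team 6–time slot 8.
The set {team 1, team 2, team 3, team 4, team 5, team 6, team 7, team 8} has only 6 neighbours ({time slot 1, time slot 2, time slot 3, time slot 6, time slot 7, time slot 8}), so by Hall's theorem at most 6 of the 8 teams can be matched.
That matches 6 of the 8, leaving 2 unmatched; no matching can do better.

2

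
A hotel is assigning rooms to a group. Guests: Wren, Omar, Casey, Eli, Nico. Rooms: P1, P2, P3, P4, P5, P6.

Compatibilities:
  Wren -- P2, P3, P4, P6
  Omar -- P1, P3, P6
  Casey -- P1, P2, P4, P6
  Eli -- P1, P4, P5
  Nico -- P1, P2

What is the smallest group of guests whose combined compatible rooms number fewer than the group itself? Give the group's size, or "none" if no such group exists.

A matching saturating every guest exists, for instance Wren→P4, Omar→P3, Casey→P6, Eli→P5, Nico→P1.
By Hall's marriage theorem, this means |N(S)| ≥ |S| for every subset S, so no violating subset exists.

none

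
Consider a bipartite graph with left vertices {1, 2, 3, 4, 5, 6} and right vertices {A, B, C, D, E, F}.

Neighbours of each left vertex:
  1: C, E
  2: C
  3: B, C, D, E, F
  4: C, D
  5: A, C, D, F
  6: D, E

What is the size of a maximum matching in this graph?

For example, pair 1–E, 2–C, 3–B, 4–D, 5–F.
The set {1, 2, 4, 6} has only 3 neighbours ({C, D, E}), so by Hall's theorem at most 5 of the 6 left vertices can be matched.

5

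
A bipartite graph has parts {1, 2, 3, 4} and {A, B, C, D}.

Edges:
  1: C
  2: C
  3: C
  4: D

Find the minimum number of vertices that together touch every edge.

2

{4, C} is a vertex cover of size 2: every edge has an endpoint in this set.
No smaller cover exists because 1–C, 4–D is a matching of size 2, and a cover must include an endpoint of each of these disjoint edges (König's theorem).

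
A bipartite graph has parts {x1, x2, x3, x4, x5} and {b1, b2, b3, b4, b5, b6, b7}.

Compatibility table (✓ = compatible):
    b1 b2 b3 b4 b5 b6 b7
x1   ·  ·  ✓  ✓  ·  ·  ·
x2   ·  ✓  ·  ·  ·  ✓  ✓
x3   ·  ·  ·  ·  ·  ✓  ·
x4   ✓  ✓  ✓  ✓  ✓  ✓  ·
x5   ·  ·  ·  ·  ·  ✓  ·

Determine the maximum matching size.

4

For example, pair x1→b3, x2→b7, x3→b6, x4→b1.
The set {x3, x5} has only 1 neighbour ({b6}), so by Hall's theorem at most 4 of the 5 left vertices can be matched.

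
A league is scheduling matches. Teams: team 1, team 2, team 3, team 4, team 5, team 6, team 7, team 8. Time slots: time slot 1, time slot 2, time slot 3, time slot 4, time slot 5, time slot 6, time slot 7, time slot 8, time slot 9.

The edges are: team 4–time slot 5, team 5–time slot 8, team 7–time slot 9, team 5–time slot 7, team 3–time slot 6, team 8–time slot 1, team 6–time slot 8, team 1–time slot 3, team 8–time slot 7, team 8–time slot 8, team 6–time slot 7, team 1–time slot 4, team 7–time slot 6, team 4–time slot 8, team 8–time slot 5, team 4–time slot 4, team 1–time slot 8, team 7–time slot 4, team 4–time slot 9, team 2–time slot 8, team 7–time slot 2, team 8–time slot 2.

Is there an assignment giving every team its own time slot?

No

The set {team 2, team 5, team 6} has only 2 neighbours ({time slot 7, time slot 8}), so by Hall's theorem at most 7 of the 8 teams can be matched.
Hence no matching covers every team.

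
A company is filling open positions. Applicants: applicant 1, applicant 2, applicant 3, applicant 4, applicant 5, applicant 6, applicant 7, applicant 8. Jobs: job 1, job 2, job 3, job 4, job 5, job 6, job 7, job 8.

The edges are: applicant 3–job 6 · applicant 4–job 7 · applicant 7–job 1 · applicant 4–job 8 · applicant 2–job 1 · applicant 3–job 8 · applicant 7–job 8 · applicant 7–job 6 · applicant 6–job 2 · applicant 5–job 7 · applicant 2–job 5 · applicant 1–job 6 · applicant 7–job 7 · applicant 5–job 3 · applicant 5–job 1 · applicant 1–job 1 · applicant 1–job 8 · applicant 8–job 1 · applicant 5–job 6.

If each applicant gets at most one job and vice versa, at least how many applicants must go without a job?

A valid assignment of size 7: applicant 1–job 1, applicant 2–job 5, applicant 3–job 8, applicant 4–job 7, applicant 5–job 3, applicant 6–job 2, applicant 7–job 6.
The set {applicant 1, applicant 3, applicant 4, applicant 7, applicant 8} has only 4 neighbours ({job 1, job 6, job 7, job 8}), so by Hall's theorem at most 7 of the 8 applicants can be matched.
That matches 7 of the 8, leaving 1 unmatched; no matching can do better.

1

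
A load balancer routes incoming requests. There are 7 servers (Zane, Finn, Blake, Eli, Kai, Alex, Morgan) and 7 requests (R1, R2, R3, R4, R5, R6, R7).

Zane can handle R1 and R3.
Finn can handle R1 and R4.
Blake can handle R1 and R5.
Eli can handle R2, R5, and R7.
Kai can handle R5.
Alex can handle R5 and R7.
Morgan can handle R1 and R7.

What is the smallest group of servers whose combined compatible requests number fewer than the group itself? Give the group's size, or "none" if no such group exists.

4

Take S = {Blake, Kai, Alex, Morgan}. Its neighbourhood is {R1, R5, R7}, so |N(S)| = 3 < |S| = 4.
Every subset of size less than 4 has at least as many neighbours as members, so 4 is the minimum.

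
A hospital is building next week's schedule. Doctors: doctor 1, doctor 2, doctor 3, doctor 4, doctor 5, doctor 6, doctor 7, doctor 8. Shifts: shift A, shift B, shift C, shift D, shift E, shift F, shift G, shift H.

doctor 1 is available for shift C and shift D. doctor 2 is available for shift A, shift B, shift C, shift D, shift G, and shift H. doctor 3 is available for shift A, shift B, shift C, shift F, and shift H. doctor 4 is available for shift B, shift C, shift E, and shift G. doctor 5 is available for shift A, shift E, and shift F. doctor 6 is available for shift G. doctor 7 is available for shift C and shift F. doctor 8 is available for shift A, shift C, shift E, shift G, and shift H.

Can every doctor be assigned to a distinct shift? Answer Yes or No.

Yes

A valid assignment of size 8: doctor 1→shift D, doctor 2→shift H, doctor 3→shift F, doctor 4→shift B, doctor 5→shift E, doctor 6→shift G, doctor 7→shift C, doctor 8→shift A.
All 8 doctors are covered.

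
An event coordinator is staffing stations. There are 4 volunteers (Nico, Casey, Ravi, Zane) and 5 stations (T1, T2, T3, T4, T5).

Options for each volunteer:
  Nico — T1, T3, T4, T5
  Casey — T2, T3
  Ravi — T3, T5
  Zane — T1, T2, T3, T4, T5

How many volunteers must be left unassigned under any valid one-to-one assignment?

0

For example, pair Nico–T5, Casey–T2, Ravi–T3, Zane–T4.
All 4 volunteers are matched, so no larger matching exists.
That matches 4 of the 4, leaving 0 unmatched; no matching can do better.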